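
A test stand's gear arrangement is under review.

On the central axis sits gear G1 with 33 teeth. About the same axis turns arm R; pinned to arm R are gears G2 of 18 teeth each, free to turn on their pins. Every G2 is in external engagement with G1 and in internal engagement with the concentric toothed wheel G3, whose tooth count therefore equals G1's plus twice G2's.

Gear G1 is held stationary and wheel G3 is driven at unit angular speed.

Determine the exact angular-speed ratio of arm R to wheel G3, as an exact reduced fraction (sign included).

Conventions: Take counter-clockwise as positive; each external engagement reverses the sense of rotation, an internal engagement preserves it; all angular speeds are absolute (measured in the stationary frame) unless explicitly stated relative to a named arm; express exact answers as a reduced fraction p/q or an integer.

topology: planetary set — G1 33T / G2 18T / G3 69T, arm = carrier (Willis)
ring teeth: 33 + 2·18 = 69
33(ω_sun−ω_arm) = −69(ω_ring−ω_arm),  ω_sun = 0, ω_ring = 1
33(0−ω_arm) = −69(1−ω_arm)  ⇒  102·ω_arm = 69  ⇒  ω_arm = 23/34
ω_out/ω_in = 23/34

23/34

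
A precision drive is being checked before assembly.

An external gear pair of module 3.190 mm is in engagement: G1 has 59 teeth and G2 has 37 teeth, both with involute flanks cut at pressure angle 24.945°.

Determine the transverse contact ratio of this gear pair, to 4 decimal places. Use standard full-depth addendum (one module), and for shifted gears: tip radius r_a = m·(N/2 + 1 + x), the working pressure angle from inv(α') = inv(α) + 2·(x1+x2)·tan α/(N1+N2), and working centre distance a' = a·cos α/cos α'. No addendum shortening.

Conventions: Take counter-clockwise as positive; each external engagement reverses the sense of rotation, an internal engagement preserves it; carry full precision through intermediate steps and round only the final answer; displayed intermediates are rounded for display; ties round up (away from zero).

topology: single-mesh involute geometry — m = 3.190, 59T/37T pair
base radii: r_b1 = 85.326232, r_b2 = 53.509671
tip radii: r_a1 = 97.295000, r_a2 = 62.205000
no profile shift: α' = α, a' = a
action lengths: √(r_a1²−r_b1²) = 46.752018, √(r_a2²−r_b2²) = 31.720296
base pitch p_b = π·m·cos α = 9.086789
CR = (46.752018 + 31.720296 − 153.120000·sin 24.94500°)/9.086789 = 1.529060
contact ratio ≈ 1.5291

1.5291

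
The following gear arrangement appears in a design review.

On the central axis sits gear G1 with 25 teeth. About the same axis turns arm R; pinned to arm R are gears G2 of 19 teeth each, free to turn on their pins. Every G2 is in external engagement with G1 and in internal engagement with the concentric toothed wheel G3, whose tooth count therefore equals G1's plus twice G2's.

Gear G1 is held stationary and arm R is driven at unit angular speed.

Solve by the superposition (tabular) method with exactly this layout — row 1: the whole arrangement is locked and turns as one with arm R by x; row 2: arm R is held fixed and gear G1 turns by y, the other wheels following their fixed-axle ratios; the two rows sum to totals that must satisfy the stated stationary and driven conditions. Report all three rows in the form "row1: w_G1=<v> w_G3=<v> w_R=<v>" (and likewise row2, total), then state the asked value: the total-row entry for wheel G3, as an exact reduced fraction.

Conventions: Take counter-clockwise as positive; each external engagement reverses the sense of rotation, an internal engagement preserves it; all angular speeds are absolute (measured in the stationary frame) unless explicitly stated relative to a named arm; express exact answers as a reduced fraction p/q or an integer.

recognized (axles ride arm R): planetary set, 25/19/63 teeth
row 1 — lock + rotate with arm: ω_sun = ω_ring = ω_arm = x
row 2: sun turns y, ring = −(25/63)·y, arm 0
boundary: total ω_sun = x + y = 0 and total ω_arm = x = 1  ⇒  y = -1, x = 1
row 2 ring = −(25/63)·(-1) = 25/63
totals (row 1 + row 2): sun 1 + (-1) = 0, ring 1 + 25/63 = 88/63, arm 1 + 0 = 1
asked cell (total, ring) = 88/63

row1: w_G1=1 w_G3=1 w_R=1
row2: w_G1=-1 w_G3=25/63 w_R=0
total: w_G1=0 w_G3=88/63 w_R=1
asked value: 88/63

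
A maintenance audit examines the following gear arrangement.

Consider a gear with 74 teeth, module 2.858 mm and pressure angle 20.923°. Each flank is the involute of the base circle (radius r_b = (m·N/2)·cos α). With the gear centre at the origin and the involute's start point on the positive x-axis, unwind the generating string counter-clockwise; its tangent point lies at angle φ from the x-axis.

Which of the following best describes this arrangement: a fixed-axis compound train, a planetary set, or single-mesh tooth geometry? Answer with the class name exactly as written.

single-mesh involute tooth geometry (74T wheel at module 2.858)
classification: single-mesh tooth geometry

single-mesh tooth geometry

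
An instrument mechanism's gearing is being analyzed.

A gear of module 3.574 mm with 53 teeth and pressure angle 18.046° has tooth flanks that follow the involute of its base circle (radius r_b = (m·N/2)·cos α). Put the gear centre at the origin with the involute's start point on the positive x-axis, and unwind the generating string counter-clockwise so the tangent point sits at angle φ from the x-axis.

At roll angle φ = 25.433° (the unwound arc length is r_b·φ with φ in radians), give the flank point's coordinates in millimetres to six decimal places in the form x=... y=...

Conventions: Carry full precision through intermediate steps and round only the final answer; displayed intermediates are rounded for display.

x=98.491556 y=2.574041

recognized (one wheel, involute flank): single-mesh tooth geometry, m = 3.574, N = 53
pitch radius r_p = m·N/2 = 3.574·53/2 = 94.711000
base radius r_b = r_p·cos α = 94.711000·cos 18.046° = 90.051987
roll angle φ = 25.433° = 0.44388959 rad
x = r_b·(cos φ + φ·sin φ) = 98.491556
y = r_b·(sin φ − φ·cos φ) = 2.574041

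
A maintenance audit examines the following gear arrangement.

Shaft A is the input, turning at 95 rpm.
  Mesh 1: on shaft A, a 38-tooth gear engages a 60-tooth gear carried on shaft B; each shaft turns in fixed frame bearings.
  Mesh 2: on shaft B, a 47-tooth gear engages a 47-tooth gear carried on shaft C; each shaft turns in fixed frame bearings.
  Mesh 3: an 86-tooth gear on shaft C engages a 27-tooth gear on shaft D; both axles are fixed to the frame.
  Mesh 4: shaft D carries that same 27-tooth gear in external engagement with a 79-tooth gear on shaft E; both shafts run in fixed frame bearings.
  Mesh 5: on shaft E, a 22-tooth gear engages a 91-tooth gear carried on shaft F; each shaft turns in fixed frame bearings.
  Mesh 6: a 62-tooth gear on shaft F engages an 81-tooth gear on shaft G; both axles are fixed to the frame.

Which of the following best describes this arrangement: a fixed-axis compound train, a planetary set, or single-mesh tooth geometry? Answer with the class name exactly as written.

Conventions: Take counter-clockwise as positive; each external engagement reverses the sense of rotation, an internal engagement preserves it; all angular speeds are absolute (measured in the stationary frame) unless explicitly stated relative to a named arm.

6-mesh fixed-axis compound train (all bearings frame-fixed)
classification: fixed-axis compound train

fixed-axis compound train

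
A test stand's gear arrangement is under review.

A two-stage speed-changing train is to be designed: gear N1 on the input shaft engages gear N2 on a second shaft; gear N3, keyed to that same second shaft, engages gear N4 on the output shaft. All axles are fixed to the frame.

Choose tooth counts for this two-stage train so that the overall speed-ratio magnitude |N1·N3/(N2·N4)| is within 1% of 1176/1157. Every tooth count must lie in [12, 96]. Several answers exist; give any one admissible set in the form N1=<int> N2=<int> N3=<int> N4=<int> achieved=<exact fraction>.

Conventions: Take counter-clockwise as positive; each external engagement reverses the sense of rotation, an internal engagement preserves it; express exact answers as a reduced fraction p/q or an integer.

class = fixed-axis compound train [2-stage, 1176/1157 wanted]
target = 1176/1157 in lowest terms: an exact hit needs N1·N3 = k·1176 and N2·N4 = k·1157 for one integer k, every count in [12, 96]; additionally prefer no 1:1 stage (N1 ≠ N2, N3 ≠ N4)
k = 1: N1·N3 = 1176 = 14·84, N2·N4 = 1157 = 13·89
achieved = 14·84/(13·89) = 1176/1157; |achieved − target| = 0 ≤ 294/28925 ✓

N1=14 N2=13 N3=84 N4=89 achieved=1176/1157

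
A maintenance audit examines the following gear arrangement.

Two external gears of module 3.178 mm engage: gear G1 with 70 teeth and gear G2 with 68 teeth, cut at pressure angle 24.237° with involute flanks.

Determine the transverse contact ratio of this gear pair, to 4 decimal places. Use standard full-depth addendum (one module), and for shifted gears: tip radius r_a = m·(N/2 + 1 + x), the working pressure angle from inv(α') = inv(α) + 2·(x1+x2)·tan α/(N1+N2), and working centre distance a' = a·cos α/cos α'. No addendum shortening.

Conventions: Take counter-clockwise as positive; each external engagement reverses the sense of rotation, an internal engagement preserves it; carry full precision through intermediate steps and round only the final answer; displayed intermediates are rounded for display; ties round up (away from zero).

single-mesh involute tooth geometry (70T engaging 68T at module 3.178)
base radii: r_b1 = 101.425655, r_b2 = 98.527779
tip radii: r_a1 = 114.408000, r_a2 = 111.230000
no profile shift: α' = α, a' = a
action lengths: √(r_a1²−r_b1²) = 52.934176, √(r_a2²−r_b2²) = 51.617726
base pitch p_b = π·m·cos α = 9.103945
CR = (52.934176 + 51.617726 − 219.282000·sin 24.23700°)/9.103945 = 1.596452
contact ratio ≈ 1.5965

1.5965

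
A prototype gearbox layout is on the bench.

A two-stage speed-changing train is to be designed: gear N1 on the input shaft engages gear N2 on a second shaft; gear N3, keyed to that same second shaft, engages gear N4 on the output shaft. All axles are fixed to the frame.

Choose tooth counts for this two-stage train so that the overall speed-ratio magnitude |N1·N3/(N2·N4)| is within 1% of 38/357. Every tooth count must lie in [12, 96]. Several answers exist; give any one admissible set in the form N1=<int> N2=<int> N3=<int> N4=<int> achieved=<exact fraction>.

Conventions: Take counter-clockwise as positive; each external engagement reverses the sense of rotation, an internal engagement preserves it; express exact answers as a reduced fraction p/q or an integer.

design class (target 38/357): fixed-axis compound train
target = 38/357 in lowest terms: an exact hit needs N1·N3 = k·38 and N2·N4 = k·357 for one integer k, every count in [12, 96]; additionally prefer no 1:1 stage (N1 ≠ N2, N3 ≠ N4)
k = 1…5: no 1:1-free in-range split of k·38 and k·357 into factor pairs; take k = 6
k = 6: N1·N3 = 228 = 12·19, N2·N4 = 2142 = 34·63
achieved = 12·19/(34·63) = 38/357; |achieved − target| = 0 ≤ 19/17850 ✓

N1=12 N2=34 N3=19 N4=63 achieved=38/357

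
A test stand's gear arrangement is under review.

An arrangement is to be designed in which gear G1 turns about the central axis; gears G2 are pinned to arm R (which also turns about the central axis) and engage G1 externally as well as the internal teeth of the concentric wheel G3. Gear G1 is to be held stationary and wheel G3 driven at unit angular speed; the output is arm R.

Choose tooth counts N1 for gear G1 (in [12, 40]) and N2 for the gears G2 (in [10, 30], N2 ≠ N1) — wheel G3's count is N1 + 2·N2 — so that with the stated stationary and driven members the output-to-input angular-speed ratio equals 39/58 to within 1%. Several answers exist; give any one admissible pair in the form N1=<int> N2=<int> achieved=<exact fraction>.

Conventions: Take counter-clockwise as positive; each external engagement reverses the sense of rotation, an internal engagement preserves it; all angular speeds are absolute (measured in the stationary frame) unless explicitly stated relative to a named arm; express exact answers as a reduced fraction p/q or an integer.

topology: planetary set — design target 39/58, arm = carrier (Willis)
Willis with ω_sun = 0: ω_arm/ω_ring = N3/(N1+N3); set equal to 39/58  ⇒  N3/N1 = (39/58)/(1 − 39/58) = 39/19
N3 = N1 + 2·N2  ⇒  N2/N1 = (N3/N1 − 1)/2 = (39/19 − 1)/2 = 10/19
smallest multiple with N1 ≥ 12 and N2 ≥ 10: k = 1  ⇒  N1 = 1·19 = 19, N2 = 1·10 = 10 (N1 ≤ 40, N2 ≤ 30, N2 ≠ N1 ✓), N3 = 19 + 2·10 = 39
check: N3/(N1+N3) with N1 = 19, N3 = 39 gives 39/58; |achieved − target| = 0 ≤ 39/5800 ✓

N1=19 N2=10 achieved=39/58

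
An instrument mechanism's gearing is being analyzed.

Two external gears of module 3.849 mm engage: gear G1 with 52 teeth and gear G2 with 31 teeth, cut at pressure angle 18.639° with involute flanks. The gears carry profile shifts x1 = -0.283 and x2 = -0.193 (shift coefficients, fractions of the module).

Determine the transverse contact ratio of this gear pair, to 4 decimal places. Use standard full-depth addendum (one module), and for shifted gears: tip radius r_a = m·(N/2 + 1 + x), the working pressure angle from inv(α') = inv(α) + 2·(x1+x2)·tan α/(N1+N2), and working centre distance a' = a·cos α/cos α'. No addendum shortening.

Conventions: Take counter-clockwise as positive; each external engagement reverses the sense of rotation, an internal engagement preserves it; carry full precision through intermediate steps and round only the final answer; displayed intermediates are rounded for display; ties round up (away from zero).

1.9595

topology: single-mesh involute geometry — m = 3.849, 52T/31T pair
base radii: r_b1 = 94.825227, r_b2 = 56.530424
tip radii: r_a1 = 102.833733, r_a2 = 62.765643
inv(α') = inv(18.639°) + 2·(-0.283-0.193)·tan α/(52+31) = 0.00811447  ⇒  α' = 16.42144°
a' = a·cos α / cos α' = 159.7335·cos 18.639°/cos 16.42144° = 157.792275
action lengths: √(r_a1²−r_b1²) = 39.786342, √(r_a2²−r_b2²) = 27.273378
base pitch p_b = π·m·cos α = 11.457778
CR = (39.786342 + 27.273378 − 157.792275·sin 16.42144°)/11.457778 = 1.959522
contact ratio ≈ 1.9595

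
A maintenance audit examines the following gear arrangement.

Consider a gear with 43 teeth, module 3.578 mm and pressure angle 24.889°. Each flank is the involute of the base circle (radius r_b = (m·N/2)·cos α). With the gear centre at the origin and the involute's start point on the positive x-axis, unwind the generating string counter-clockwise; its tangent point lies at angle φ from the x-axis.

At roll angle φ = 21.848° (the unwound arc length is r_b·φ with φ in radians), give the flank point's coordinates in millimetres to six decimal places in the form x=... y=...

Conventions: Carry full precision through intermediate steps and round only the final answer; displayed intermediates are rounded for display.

recognized (one wheel, involute flank): single-mesh tooth geometry, m = 3.578, N = 43
pitch radius r_p = m·N/2 = 3.578·43/2 = 76.927000
base radius r_b = r_p·cos α = 76.927000·cos 24.889° = 69.782392
roll angle φ = 21.848° = 0.38131953 rad
x = r_b·(cos φ + φ·sin φ) = 74.672794
y = r_b·(sin φ − φ·cos φ) = 1.271053

x=74.672794 y=1.271053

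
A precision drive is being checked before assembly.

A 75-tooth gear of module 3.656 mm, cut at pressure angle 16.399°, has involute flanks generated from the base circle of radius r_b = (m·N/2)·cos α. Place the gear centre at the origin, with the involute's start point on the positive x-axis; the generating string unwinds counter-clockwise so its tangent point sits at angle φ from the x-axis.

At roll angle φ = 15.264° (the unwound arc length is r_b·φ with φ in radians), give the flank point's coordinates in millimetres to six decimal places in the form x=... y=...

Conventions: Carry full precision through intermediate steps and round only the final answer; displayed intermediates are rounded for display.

recognized (one wheel, involute flank): single-mesh tooth geometry, m = 3.656, N = 75
pitch radius r_p = m·N/2 = 3.656·75/2 = 137.100000
base radius r_b = r_p·cos α = 137.100000·cos 16.399° = 131.522621
roll angle φ = 15.264° = 0.26640706 rad
x = r_b·(cos φ + φ·sin φ) = 136.107395
y = r_b·(sin φ − φ·cos φ) = 0.823059

x=136.107395 y=0.823059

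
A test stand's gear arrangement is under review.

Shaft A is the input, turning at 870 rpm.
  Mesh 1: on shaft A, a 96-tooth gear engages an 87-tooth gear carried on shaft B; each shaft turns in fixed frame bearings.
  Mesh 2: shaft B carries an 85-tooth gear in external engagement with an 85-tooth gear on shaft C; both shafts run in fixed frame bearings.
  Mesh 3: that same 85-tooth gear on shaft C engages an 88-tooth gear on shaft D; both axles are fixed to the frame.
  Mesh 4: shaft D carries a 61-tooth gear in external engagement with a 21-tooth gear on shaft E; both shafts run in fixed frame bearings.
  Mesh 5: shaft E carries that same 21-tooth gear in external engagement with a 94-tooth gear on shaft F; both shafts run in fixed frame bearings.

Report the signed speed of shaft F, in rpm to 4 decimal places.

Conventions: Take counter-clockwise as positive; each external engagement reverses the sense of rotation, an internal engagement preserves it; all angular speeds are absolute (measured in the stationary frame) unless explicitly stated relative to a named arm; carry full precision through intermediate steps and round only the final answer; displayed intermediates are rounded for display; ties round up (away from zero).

-601.7408 rpm

topology: fixed-axis compound train — 5 meshes, A→F
mesh 1 [96T→87T]: ω = 870.0000×96/87 = 960.0000 rpm, sense flips to −
mesh 2 [85T→85T]: ω = 960.0000×85/85 = 960.0000 rpm, sense flips to +
mesh 3 [85T→88T]: ω = 960.0000×85/88 = 927.2727 rpm, sense flips to −
mesh 4 [61T→21T]: ω = 927.2727×61/21 = 2693.5065 rpm, sense flips to +
mesh 5 [21T→94T]: ω = 2693.5065×21/94 = 601.7408 rpm, sense flips to −
signed output speed = -601.7408 rpm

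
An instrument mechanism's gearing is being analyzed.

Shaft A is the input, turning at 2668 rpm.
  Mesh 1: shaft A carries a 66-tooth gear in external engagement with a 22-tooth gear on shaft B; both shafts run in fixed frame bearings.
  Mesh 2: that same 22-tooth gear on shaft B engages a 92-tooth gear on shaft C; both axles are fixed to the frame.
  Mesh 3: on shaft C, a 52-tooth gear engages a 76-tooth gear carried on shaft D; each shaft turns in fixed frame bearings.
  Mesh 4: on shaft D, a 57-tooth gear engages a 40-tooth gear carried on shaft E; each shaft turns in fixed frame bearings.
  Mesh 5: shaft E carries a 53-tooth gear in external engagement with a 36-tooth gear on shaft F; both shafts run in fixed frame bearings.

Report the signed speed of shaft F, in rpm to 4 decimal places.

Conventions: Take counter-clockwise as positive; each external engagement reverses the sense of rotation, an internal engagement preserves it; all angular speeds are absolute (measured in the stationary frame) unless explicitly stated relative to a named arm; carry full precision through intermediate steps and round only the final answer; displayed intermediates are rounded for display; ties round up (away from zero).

recognized (6 fixed axles, 5 meshes): fixed-axis compound train
mesh 1 [66T→22T]: ω = 2668.0000×66/22 = 8004.0000 rpm, sense flips to −
mesh 2 [22T→92T]: ω = 8004.0000×22/92 = 1914.0000 rpm, sense flips to +
mesh 3 [52T→76T]: ω = 1914.0000×52/76 = 1309.5789 rpm, sense flips to −
mesh 4 [57T→40T]: ω = 1309.5789×57/40 = 1866.1500 rpm, sense flips to +
mesh 5 [53T→36T]: ω = 1866.1500×53/36 = 2747.3875 rpm, sense flips to −
signed output speed = -2747.3875 rpm

-2747.3875 rpm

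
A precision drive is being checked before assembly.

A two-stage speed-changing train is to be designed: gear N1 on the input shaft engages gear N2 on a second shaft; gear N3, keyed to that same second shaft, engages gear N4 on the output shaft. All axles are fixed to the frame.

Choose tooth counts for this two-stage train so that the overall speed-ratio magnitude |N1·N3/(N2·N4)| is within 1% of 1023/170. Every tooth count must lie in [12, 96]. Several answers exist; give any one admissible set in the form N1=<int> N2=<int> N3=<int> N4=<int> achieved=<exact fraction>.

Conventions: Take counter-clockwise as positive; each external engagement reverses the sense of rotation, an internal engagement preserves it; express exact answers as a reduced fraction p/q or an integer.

topology: fixed-axis compound train — 2 stages, target 1023/170
target = 1023/170 in lowest terms: an exact hit needs N1·N3 = k·1023 and N2·N4 = k·170 for one integer k, every count in [12, 96]; additionally prefer no 1:1 stage (N1 ≠ N2, N3 ≠ N4)
k = 1: no 1:1-free in-range split of k·1023 and k·170 into factor pairs; take k = 2
k = 2: N1·N3 = 2046 = 22·93, N2·N4 = 340 = 17·20
achieved = 22·93/(17·20) = 1023/170; |achieved − target| = 0 ≤ 1023/17000 ✓

N1=22 N2=17 N3=93 N4=20 achieved=1023/170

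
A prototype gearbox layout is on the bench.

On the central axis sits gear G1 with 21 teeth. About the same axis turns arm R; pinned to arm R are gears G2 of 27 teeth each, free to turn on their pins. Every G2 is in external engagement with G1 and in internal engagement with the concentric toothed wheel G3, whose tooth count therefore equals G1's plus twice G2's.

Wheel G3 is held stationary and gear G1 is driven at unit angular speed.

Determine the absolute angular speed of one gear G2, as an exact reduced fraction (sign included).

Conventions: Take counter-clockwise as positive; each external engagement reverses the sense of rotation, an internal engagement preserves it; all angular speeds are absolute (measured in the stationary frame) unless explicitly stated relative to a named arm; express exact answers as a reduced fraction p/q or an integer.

recognized (axles ride arm R): planetary set, 21/27/75 teeth
ring teeth: 21 + 2·27 = 75
21(ω_sun−ω_arm) = −75(ω_ring−ω_arm),  ω_ring = 0, ω_sun = 1
21(1−ω_arm) = −75(0−ω_arm)  ⇒  96·ω_arm = 21  ⇒  ω_arm = 7/32
sun–planet mesh: 21·(1−7/32) = −27·(ω_p−ω_arm)  ⇒  ω_p−ω_arm = -175/288
ω_p = 7/32 − 175/288 = -7/18
exact speed ratio = -7/18

-7/18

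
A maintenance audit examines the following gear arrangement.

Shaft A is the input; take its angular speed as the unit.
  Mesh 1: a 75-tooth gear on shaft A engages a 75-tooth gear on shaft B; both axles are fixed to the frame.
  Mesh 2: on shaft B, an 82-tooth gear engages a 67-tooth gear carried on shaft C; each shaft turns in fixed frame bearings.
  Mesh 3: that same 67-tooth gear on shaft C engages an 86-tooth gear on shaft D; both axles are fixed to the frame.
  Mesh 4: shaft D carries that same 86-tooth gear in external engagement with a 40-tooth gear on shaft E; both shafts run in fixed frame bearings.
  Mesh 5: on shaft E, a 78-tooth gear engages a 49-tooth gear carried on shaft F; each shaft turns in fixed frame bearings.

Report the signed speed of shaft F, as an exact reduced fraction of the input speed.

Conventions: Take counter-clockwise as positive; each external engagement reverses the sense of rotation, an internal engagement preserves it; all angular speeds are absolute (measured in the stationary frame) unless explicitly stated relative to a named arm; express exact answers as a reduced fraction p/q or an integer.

5-mesh fixed-axis compound train (all bearings frame-fixed)
mesh 1 [75T→75T]: |ω|/ω_in = 1×75/75 = 1, sense flips to −
mesh 2 [82T→67T]: |ω|/ω_in = 1×82/67 = 82/67, sense flips to +
mesh 3 [67T→86T]: |ω|/ω_in = (82/67)×67/86 = 41/43, sense flips to −
mesh 4 [86T→40T]: |ω|/ω_in = (41/43)×86/40 = 41/20, sense flips to +
mesh 5 [78T→49T]: |ω|/ω_in = (41/20)×78/49 = 1599/490, sense flips to −
signed output speed (× input speed) = -1599/490

-1599/490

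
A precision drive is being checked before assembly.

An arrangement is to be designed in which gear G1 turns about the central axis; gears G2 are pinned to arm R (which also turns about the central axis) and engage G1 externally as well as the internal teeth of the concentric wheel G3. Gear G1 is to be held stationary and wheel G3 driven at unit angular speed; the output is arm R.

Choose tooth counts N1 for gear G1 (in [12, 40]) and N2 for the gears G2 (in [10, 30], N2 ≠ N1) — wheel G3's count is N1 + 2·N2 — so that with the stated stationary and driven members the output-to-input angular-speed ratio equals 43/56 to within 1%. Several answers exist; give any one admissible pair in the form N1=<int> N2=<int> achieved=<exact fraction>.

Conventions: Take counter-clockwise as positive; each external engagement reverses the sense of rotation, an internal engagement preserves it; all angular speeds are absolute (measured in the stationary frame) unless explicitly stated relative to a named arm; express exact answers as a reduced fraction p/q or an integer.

planetary set to be sized for 43/56 (Willis relation)
Willis with ω_sun = 0: ω_arm/ω_ring = N3/(N1+N3); set equal to 43/56  ⇒  N3/N1 = (43/56)/(1 − 43/56) = 43/13
N3 = N1 + 2·N2  ⇒  N2/N1 = (N3/N1 − 1)/2 = (43/13 − 1)/2 = 15/13
smallest multiple with N1 ≥ 12 and N2 ≥ 10: k = 1  ⇒  N1 = 1·13 = 13, N2 = 1·15 = 15 (N1 ≤ 40, N2 ≤ 30, N2 ≠ N1 ✓), N3 = 13 + 2·15 = 43
check: N3/(N1+N3) with N1 = 13, N3 = 43 gives 43/56; |achieved − target| = 0 ≤ 43/5600 ✓

N1=13 N2=15 achieved=43/56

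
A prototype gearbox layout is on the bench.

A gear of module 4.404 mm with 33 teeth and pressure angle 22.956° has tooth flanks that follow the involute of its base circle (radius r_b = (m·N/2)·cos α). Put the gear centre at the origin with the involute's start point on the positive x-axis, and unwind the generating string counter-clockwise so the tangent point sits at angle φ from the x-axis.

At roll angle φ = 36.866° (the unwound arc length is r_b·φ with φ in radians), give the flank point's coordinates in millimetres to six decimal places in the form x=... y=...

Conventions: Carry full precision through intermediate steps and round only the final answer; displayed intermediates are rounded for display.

x=79.361064 y=5.699017

recognized (one wheel, involute flank): single-mesh tooth geometry, m = 4.404, N = 33
pitch radius r_p = m·N/2 = 4.404·33/2 = 72.666000
base radius r_b = r_p·cos α = 72.666000·cos 22.956° = 66.911190
roll angle φ = 36.866° = 0.64343308 rad
x = r_b·(cos φ + φ·sin φ) = 79.361064
y = r_b·(sin φ − φ·cos φ) = 5.699017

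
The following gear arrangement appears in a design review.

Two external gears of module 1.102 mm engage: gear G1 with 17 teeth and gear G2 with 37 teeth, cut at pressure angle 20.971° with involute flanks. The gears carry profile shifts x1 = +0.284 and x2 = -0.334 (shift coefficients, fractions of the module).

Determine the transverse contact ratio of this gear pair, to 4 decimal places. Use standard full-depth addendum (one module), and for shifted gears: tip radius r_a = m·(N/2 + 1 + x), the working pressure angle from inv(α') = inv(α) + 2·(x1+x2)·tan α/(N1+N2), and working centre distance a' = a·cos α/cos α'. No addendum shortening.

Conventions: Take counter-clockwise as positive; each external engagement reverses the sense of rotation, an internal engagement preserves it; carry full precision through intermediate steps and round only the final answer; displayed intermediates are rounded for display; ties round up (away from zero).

1.5345

topology: single-mesh involute geometry — m = 1.102, 17T/37T pair
base radii: r_b1 = 8.746546, r_b2 = 19.036600
tip radii: r_a1 = 10.781968, r_a2 = 21.120932
inv(α') = inv(20.971°) + 2·(+0.284-0.334)·tan α/(17+37) = 0.01656064  ⇒  α' = 20.69008°
a' = a·cos α / cos α' = 29.7540·cos 20.971°/cos 20.69008° = 29.698546
action lengths: √(r_a1²−r_b1²) = 6.304663, √(r_a2²−r_b2²) = 9.148860
base pitch p_b = π·m·cos α = 3.232716
CR = (6.304663 + 9.148860 − 29.698546·sin 20.69008°)/3.232716 = 1.534513
contact ratio ≈ 1.5345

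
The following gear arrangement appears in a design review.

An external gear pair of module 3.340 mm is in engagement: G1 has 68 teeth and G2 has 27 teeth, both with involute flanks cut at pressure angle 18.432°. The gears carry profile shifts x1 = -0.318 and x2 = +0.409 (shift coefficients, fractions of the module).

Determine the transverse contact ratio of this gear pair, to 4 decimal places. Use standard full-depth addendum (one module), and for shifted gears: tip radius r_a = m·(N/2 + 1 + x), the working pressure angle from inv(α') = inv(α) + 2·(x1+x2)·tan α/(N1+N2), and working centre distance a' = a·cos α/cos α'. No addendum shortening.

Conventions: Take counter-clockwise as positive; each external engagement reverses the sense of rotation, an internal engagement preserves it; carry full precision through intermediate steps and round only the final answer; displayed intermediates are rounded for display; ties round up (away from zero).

1.7026

class = single-mesh tooth geometry [involute pair 68T × 27T, m = 3.340]
base radii: r_b1 = 107.734323, r_b2 = 42.776864
tip radii: r_a1 = 115.837880, r_a2 = 49.796060
inv(α') = inv(18.432°) + 2·(-0.318+0.409)·tan α/(68+27) = 0.01221555  ⇒  α' = 18.75523°
a' = a·cos α / cos α' = 158.6500·cos 18.432°/cos 18.75523° = 158.951382
action lengths: √(r_a1²−r_b1²) = 42.564422, √(r_a2²−r_b2²) = 25.490930
base pitch p_b = π·m·cos α = 9.954628
CR = (42.564422 + 25.490930 − 158.951382·sin 18.75523°)/9.954628 = 1.702561
contact ratio ≈ 1.7026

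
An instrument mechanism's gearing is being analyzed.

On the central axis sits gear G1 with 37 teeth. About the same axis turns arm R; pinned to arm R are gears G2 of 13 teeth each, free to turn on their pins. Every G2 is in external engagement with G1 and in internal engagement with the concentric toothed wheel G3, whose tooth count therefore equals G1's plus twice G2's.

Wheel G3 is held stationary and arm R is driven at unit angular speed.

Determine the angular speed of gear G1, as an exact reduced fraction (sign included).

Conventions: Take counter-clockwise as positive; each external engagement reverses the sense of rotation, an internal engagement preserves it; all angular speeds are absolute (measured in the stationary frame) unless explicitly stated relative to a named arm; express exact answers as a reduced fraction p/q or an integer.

topology: planetary set — G1 37T / G2 13T / G3 63T, arm = carrier (Willis)
ring teeth: 37 + 2·13 = 63
37(ω_sun−ω_arm) = −63(ω_ring−ω_arm),  ω_ring = 0, ω_arm = 1
ω_sun = 1 − (63/37)(0−1) = 100/37
exact speed ratio = 100/37

100/37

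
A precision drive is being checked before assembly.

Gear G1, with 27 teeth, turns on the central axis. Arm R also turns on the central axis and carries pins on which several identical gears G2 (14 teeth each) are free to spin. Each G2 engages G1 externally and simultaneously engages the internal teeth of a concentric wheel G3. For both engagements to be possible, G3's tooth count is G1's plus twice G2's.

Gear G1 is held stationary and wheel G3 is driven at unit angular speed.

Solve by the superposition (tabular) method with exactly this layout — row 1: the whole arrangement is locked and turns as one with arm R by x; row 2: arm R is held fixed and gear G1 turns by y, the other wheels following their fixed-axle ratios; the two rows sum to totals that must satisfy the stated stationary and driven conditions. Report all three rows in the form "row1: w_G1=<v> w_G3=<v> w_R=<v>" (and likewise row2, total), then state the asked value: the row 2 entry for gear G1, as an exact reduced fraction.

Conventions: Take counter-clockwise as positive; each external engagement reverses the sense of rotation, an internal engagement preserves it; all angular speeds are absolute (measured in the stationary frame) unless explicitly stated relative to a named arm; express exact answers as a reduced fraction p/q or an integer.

row1: w_G1=55/82 w_G3=55/82 w_R=55/82
row2: w_G1=-55/82 w_G3=27/82 w_R=0
total: w_G1=0 w_G3=1 w_R=55/82
asked value: -55/82

recognized (axles ride arm R): planetary set, 27/14/55 teeth
row 1 — lock + rotate with arm: ω_sun = ω_ring = ω_arm = x
row 2 — arm fixed, fixed-axis ratios: sun y, ring −(27/55)·y, arm 0
boundary: total ω_sun = x + y = 0 and total ω_ring = x − (27/55)·y = 1  ⇒  y = -55/82, x = 55/82
row 2 ring = −(27/55)·(-55/82) = 27/82
totals (row 1 + row 2): sun 55/82 + (-55/82) = 0, ring 55/82 + 27/82 = 1, arm 55/82 + 0 = 55/82
asked cell (row2, sun) = -55/82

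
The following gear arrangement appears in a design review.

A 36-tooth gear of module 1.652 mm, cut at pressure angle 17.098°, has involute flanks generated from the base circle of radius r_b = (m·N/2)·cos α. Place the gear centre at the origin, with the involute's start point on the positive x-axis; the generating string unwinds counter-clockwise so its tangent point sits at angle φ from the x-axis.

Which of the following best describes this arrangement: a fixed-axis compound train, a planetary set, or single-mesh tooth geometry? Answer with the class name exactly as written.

topology: single-mesh involute geometry — m = 1.652, N = 36
classification: single-mesh tooth geometry

single-mesh tooth geometry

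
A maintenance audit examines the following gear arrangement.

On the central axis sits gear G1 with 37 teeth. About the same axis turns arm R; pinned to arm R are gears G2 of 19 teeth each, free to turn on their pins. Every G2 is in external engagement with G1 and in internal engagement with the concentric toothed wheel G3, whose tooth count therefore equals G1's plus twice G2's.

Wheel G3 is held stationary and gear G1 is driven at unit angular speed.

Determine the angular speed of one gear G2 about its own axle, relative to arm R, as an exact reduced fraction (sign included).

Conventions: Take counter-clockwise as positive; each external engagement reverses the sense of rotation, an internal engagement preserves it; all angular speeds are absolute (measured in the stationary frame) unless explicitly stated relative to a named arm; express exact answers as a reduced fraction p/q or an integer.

-2775/2128

planetary set (37T centre, 19T on arm, 75T internal) — Willis relation
ring teeth: 37 + 2·19 = 75
37(ω_sun−ω_arm) = −75(ω_ring−ω_arm),  ω_ring = 0, ω_sun = 1
37(1−ω_arm) = −75(0−ω_arm)  ⇒  112·ω_arm = 37  ⇒  ω_arm = 37/112
sun–planet mesh: 37·(1−37/112) = −19·(ω_p−ω_arm)  ⇒  ω_p−ω_arm = -2775/2128
exact speed ratio = -2775/2128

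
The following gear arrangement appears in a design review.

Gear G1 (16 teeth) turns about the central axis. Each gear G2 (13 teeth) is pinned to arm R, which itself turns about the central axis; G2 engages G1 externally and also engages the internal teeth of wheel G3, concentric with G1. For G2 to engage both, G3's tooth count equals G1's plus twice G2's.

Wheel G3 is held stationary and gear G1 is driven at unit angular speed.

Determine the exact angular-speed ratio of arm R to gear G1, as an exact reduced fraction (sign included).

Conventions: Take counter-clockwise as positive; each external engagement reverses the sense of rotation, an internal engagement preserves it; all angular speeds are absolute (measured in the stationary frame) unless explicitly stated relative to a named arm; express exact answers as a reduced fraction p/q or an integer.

8/29

class = planetary set [G3 = 16+2·13 = 42; Willis about the carrier]
ring teeth: 16 + 2·13 = 42
16(ω_sun−ω_arm) = −42(ω_ring−ω_arm),  ω_ring = 0, ω_sun = 1
16(1−ω_arm) = −42(0−ω_arm)  ⇒  58·ω_arm = 16  ⇒  ω_arm = 8/29
ω_out/ω_in = 8/29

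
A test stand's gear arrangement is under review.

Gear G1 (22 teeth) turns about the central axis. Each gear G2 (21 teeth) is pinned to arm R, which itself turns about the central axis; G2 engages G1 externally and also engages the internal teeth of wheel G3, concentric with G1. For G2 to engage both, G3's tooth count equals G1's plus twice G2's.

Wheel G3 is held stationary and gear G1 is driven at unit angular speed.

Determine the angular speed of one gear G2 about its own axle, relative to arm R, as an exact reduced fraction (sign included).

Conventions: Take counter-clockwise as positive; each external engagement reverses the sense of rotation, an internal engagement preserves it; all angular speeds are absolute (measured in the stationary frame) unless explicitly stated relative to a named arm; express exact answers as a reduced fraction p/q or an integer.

class = planetary set [G3 = 22+2·21 = 64; Willis about the carrier]
ring teeth: 22 + 2·21 = 64
22(ω_sun−ω_arm) = −64(ω_ring−ω_arm),  ω_ring = 0, ω_sun = 1
22(1−ω_arm) = −64(0−ω_arm)  ⇒  86·ω_arm = 22  ⇒  ω_arm = 11/43
sun–planet mesh: 22·(1−11/43) = −21·(ω_p−ω_arm)  ⇒  ω_p−ω_arm = -704/903
exact speed ratio = -704/903

-704/903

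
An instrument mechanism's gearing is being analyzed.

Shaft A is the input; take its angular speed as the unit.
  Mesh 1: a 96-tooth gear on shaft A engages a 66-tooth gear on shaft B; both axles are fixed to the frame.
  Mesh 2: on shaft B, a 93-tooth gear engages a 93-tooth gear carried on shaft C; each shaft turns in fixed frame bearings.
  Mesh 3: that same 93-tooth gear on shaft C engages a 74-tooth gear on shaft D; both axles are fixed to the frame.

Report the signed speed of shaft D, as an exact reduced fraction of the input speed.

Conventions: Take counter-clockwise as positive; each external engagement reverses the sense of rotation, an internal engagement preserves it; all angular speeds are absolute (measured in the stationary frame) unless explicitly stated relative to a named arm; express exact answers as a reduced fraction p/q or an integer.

-744/407

3-mesh fixed-axis compound train (all bearings frame-fixed)
mesh 1 [96T→66T]: |ω|/ω_in = 1×96/66 = 16/11, sense flips to −
mesh 2 [93T→93T]: |ω|/ω_in = (16/11)×93/93 = 16/11, sense flips to +
mesh 3 [93T→74T]: |ω|/ω_in = (16/11)×93/74 = 744/407, sense flips to −
signed output speed (× input speed) = -744/407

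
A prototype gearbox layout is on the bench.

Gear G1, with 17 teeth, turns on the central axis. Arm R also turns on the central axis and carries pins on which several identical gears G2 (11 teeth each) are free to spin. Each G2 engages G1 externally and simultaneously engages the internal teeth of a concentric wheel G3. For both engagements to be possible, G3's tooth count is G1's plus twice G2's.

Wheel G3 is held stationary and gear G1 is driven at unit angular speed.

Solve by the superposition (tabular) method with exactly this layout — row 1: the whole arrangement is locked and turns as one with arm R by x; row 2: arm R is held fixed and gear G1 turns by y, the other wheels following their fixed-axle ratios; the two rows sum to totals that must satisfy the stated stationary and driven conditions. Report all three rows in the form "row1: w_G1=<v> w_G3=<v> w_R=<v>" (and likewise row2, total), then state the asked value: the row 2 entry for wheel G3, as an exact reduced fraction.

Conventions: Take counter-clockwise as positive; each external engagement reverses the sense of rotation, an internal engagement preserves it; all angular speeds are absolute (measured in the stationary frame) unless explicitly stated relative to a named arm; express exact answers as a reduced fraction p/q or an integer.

planetary set (17T centre, 11T on arm, 39T internal) — Willis relation
superposition row 1 [locked train]: every member turns x
row 2 (arm held, sun turns y): ω_ring = −(17/39)·y, ω_arm = 0
boundary: total ω_ring = x − (17/39)·y = 0 and total ω_sun = x + y = 1  ⇒  y = 39/56, x = 17/56
row 2 ring = −(17/39)·39/56 = -17/56
totals (row 1 + row 2): sun 17/56 + 39/56 = 1, ring 17/56 + (-17/56) = 0, arm 17/56 + 0 = 17/56
asked cell (row2, ring) = -17/56

row1: w_G1=17/56 w_G3=17/56 w_R=17/56
row2: w_G1=39/56 w_G3=-17/56 w_R=0
total: w_G1=1 w_G3=0 w_R=17/56
asked value: -17/56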